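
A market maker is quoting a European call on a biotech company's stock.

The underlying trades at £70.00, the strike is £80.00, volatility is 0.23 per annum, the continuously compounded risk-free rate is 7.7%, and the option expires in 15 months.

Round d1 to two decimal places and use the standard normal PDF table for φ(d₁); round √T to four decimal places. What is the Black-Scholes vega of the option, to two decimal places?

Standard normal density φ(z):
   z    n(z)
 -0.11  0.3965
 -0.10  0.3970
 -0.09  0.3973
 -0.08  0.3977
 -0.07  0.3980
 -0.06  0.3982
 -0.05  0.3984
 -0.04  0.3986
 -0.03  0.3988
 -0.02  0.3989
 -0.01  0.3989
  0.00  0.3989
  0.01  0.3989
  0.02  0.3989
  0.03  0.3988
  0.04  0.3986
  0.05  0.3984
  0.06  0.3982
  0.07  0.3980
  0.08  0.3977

31.22

σ√T = 0.23 × 1.1180 = 0.2571
d₁ = [ln(70/80) + (0.077 + 0.23²/2)·1.25] / 0.2571 = [-0.1335 + 0.1293] / 0.2571 = -0.0164 → -0.02
√T = √1.25 = 1.1180
φ(d₁) = φ(-0.02) = 0.3989
vega = S·φ(d₁)·√T = 70·0.3989·1.1180 = 31.2179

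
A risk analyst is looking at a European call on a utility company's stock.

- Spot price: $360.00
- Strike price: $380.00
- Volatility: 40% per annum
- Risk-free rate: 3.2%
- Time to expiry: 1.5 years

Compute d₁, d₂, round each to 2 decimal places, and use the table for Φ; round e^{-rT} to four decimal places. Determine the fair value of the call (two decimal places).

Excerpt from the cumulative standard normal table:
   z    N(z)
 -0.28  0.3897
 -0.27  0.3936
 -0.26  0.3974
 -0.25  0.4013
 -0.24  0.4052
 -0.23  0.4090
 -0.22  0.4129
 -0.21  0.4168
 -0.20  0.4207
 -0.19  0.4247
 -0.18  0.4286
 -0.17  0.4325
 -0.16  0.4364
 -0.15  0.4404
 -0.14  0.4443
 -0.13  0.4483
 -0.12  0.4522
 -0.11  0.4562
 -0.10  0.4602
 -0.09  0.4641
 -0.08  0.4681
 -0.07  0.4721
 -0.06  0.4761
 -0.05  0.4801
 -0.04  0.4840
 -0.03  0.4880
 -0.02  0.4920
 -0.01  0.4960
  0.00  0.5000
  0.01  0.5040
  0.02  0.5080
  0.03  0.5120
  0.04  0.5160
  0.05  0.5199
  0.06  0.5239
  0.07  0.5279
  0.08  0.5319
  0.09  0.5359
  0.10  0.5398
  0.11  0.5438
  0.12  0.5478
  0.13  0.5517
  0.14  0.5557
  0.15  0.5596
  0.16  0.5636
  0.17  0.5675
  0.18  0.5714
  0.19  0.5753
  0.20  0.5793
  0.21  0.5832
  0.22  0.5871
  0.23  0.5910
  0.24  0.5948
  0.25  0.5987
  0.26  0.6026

σ√T = 0.4 × 1.2247 = 0.4899
d₁ = [ln(360/380) + (0.032 + 0.4²/2)·1.5] / 0.4899 = [-0.0541 + 0.1680] / 0.4899 = 0.2326 → 0.23
d₂ = d₁ − σ√T = 0.2326 − 0.4899 = -0.2573 → -0.26
e^(−rT) = e^(−0.032·1.5) = 0.9531
N(d₁) = N(0.23) = 0.5910;  N(d₂) = N(-0.26) = 0.3974
C = 360·0.5910 − 380·0.9531·0.3974 = 212.7600 − 143.9295 = 68.8305

$68.83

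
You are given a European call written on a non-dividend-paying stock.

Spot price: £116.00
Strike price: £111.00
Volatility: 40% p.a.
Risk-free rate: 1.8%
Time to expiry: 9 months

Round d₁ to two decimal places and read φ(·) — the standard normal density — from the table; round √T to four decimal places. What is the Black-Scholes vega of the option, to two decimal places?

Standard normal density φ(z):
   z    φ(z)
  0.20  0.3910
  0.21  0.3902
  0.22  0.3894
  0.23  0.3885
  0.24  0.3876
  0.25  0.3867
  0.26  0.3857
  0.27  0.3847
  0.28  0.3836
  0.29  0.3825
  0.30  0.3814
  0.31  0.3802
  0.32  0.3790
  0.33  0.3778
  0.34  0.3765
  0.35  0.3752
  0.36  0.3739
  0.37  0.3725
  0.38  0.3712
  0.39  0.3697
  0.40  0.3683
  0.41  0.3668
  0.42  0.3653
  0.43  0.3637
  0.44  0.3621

σ√T = 0.4·√0.75 = 0.3464
d₁ = [ln(116/111) + (0.018 + ½·0.4²)·0.75] / (σ√T) = (0.0441 + 0.0735) / 0.3464 = 0.3394 which rounds to 0.34
√T = √0.75 = 0.8660
φ(d₁) = φ(0.34) = 0.3765
vega = S·φ(d₁)·√T = 116·0.3765·0.8660 = 37.8217

37.82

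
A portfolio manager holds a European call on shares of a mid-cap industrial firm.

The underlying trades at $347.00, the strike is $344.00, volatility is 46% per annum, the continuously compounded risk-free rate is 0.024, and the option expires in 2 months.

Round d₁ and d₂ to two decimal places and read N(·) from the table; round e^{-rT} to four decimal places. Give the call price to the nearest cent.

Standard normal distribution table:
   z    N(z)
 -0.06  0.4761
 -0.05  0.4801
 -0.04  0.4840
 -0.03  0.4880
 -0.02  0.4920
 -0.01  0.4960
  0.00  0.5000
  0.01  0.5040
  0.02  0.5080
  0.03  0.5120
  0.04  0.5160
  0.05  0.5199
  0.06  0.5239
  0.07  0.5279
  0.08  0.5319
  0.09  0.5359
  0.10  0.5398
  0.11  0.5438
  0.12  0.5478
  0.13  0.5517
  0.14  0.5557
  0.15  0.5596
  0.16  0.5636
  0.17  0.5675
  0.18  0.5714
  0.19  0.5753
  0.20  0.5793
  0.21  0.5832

T = 0.1667;  σ√T = 0.1878
ln(S/K) + (r + σ²/2)T = ln(347/344) + (0.024 + 0.46²/2)·0.1667 = 0.0087 + 0.0216 = 0.0303
d₁ = 0.0303 / 0.1878 = 0.1614 ≈ 0.16
d₂ = d₁ − σ√T = 0.1614 − 0.1878 = -0.0264 ≈ -0.03
e^(−rT) = e^(−0.024·0.1667) = 0.9960
N(d₁) = N(0.16) = 0.5636;  N(d₂) = N(-0.03) = 0.4880
C = 347·0.5636 − 344·0.9960·0.4880 = 195.5692 − 167.2005 = 28.3687

$28.37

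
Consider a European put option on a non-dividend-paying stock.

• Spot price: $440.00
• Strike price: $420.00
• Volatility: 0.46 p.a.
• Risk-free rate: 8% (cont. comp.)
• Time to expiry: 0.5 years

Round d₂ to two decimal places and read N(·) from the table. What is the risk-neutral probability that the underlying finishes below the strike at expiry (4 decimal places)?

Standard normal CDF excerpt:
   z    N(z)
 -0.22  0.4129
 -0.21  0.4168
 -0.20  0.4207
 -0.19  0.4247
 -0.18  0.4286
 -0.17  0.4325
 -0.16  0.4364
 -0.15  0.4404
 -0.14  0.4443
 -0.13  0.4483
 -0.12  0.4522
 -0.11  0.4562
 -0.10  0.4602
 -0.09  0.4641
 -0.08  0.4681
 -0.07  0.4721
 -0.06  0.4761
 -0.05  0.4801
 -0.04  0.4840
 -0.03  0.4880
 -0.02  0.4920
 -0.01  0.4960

0.4602

T = 0.5;  σ√T = 0.3253
ln(S/K) + (r + σ²/2)T = ln(440/420) + (0.08 + 0.46²/2)·0.5 = 0.0465 + 0.0929 = 0.1394
d₁ = 0.1394 / 0.3253 = 0.4286 which rounds to 0.43
d₂ = d₁ − σ√T = 0.4286 − 0.3253 = 0.1034 which rounds to 0.10
Risk-neutral Pr[S_T < K] = N(−d₂) = N(-0.10) = 0.4602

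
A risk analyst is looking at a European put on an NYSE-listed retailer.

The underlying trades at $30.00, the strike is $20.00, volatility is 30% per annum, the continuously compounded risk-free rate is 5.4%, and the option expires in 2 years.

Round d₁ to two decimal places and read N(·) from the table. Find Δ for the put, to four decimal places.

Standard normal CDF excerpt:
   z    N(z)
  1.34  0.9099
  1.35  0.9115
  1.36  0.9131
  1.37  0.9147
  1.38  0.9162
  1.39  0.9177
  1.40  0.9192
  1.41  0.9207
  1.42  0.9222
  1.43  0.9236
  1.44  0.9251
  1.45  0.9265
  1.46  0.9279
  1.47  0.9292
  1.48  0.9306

-0.0778

σ√T = 0.3·√2 = 0.4243
d₁ = [ln(30/20) + (0.054 + 0.3²/2)·2] / 0.4243 = [0.4055 + 0.1980] / 0.4243 = 1.4224 which rounds to 1.42
N(d₁) = N(1.42) = 0.9222
Δ_put = N(d₁) − 1 = 0.9222 − 1 = -0.0778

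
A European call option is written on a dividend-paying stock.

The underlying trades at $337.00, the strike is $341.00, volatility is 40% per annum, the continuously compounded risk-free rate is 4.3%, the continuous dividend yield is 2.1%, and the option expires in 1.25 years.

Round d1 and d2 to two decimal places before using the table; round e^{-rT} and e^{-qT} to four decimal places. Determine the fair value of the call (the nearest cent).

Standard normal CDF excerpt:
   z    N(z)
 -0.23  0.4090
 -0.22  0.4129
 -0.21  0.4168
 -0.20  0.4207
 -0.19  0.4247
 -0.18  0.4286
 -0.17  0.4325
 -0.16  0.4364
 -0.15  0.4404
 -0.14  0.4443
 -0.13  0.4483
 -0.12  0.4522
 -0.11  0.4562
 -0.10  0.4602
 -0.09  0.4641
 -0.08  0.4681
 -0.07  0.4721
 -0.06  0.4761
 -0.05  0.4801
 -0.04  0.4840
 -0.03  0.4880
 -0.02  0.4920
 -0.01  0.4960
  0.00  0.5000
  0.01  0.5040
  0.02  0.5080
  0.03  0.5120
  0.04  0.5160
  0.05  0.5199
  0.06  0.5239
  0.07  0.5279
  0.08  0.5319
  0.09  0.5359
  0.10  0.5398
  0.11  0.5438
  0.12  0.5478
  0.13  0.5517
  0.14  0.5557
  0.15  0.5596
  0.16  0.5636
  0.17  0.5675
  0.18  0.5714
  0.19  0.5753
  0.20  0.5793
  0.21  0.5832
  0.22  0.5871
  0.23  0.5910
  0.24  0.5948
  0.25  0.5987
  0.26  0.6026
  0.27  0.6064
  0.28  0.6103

σ√T = 0.4 × 1.1180 = 0.4472
d₁ = [ln(337/341) + (0.043 − 0.021 + 0.4²/2)·1.25] / 0.4472 = [-0.0118 + 0.1275] / 0.4472 = 0.2587 → 0.26
d₂ = d₁ − σ√T = 0.2587 − 0.4472 = -0.1885 → -0.19
exp(−qT) = exp(−0.021·1.25) = 0.9741;  exp(−rT) = exp(−0.043·1.25) = 0.9477
N(d₁) = N(0.26) = 0.6026;  N(d₂) = N(-0.19) = 0.4247
C = 337·0.9741·0.6026 − 341·0.9477·0.4247 = 197.8165 − 137.2485 = 60.5681

$60.57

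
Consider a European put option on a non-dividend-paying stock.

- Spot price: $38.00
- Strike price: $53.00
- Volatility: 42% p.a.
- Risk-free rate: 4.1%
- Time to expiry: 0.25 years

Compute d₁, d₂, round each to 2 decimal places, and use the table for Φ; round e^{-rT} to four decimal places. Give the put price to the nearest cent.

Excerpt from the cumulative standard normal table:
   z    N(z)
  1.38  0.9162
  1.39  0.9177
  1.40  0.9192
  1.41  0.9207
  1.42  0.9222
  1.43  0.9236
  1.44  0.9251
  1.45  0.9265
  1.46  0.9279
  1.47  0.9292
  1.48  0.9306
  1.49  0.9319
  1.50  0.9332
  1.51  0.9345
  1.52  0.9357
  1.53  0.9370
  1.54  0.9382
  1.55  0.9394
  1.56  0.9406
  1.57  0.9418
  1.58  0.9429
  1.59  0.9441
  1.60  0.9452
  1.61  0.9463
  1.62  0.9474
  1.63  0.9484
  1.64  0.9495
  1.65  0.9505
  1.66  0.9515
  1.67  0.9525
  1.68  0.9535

σ√T = 0.42 × 0.5000 = 0.2100
d₁ = [ln(38/53) + (0.041 + ½·0.42²)·0.25] / (σ√T) = (-0.3327 + 0.0323) / 0.2100 = -1.4305 which rounds to -1.43
d₂ = -1.4305 − 0.2100 = -1.6405 which rounds to -1.64
e^(−rT) = e^(−0.041·0.25) = 0.9898
N(−d₂) = N(1.64) = 0.9495;  N(−d₁) = N(1.43) = 0.9236
P = 53·0.9898·0.9495 − 38·0.9236 = 49.8102 − 35.0968 = 14.7134

$14.71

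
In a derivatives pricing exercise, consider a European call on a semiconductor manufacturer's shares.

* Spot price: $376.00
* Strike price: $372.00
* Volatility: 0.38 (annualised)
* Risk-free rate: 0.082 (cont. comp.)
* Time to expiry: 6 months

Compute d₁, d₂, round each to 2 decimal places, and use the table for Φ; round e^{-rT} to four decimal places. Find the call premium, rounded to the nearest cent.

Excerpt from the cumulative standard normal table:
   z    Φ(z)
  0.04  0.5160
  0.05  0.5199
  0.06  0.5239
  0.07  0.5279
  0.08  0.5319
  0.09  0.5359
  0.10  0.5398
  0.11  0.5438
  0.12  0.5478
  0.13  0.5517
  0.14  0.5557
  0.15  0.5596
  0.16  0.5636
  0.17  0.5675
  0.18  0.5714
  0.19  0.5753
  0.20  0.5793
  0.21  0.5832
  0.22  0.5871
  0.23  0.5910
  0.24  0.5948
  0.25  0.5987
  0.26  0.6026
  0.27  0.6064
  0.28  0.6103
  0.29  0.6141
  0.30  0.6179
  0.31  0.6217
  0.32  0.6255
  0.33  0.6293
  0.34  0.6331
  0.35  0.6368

$49.56

σ√T = 0.38 × 0.7071 = 0.2687
d₁ = [ln(376/372) + (0.082 + 0.38²/2)·0.5] / 0.2687 = [0.0107 + 0.0771] / 0.2687 = 0.3267 → 0.33
d₂ = d₁ − σ√T = 0.3267 − 0.2687 = 0.0580 → 0.06
exp(−rT) = exp(−0.082·0.5) = 0.9598
N(d₁) = N(0.33) = 0.6293;  N(d₂) = N(0.06) = 0.5239
C = 376·0.6293 − 372·0.9598·0.5239 = 236.6168 − 187.0562 = 49.5606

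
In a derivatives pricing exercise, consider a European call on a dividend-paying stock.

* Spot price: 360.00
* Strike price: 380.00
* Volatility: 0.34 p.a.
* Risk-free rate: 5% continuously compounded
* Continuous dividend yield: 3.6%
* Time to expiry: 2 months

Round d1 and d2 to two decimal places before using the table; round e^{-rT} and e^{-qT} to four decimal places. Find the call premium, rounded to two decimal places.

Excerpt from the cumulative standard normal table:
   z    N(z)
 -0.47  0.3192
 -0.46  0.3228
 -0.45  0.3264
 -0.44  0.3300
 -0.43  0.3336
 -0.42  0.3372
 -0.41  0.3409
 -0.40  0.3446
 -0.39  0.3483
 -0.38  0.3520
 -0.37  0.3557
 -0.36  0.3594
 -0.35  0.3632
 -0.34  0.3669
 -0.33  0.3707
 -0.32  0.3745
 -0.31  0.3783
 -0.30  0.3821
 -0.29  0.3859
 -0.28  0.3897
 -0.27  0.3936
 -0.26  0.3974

12.37

σ√T = 0.34·√0.1667 = 0.1388
d₁ = [ln(360/380) + (0.05 − 0.036 + 0.34²/2)·0.1667] / 0.1388 = [-0.0541 + 0.0120] / 0.1388 = -0.3033 which rounds to -0.30
d₂ = d₁ − σ√T = -0.3033 − 0.1388 = -0.4421 which rounds to -0.44
e^(−qT) = e^(−0.036·0.1667) = 0.9940;  e^(−rT) = e^(−0.05·0.1667) = 0.9917
C = 360·0.9940·N(-0.30) − 380·0.9917·N(-0.44) = 360·0.9940·0.3821 − 380·0.9917·0.3300 = 136.7307 − 124.3592 = 12.3715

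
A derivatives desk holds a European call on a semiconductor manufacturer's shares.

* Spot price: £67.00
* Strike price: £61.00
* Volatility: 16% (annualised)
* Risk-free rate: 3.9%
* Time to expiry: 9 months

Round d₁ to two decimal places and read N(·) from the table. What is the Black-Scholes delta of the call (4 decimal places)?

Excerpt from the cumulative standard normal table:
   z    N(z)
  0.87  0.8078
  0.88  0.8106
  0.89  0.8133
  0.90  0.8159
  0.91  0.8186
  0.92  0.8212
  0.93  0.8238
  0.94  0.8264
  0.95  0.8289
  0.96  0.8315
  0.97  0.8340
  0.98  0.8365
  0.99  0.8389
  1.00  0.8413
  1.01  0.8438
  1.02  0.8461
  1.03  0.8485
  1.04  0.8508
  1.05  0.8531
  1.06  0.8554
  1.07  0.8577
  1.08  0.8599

0.8315

σ√T = 0.16·√0.75 = 0.1386
d₁ = [ln(67/61) + (0.039 + 0.16²/2)·0.75] / 0.1386 = [0.0938 + 0.0388] / 0.1386 = 0.9575 which rounds to 0.96
N(d₁) = N(0.96) = 0.8315
Δ_call = N(d₁) = 0.8315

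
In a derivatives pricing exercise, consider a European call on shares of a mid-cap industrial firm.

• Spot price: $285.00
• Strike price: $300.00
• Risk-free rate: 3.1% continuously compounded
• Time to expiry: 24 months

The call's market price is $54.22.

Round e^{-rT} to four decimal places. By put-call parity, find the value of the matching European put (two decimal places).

exp(−rT) = exp(−0.031·2) = 0.9399
Put-call parity: C − P = S − K·e^(−rT) = 285 − 300·0.9399 = 285 − 281.9700 = 3.0300
P = C − (C − P) = 54.22 − (3.0300) = 51.1900

$51.19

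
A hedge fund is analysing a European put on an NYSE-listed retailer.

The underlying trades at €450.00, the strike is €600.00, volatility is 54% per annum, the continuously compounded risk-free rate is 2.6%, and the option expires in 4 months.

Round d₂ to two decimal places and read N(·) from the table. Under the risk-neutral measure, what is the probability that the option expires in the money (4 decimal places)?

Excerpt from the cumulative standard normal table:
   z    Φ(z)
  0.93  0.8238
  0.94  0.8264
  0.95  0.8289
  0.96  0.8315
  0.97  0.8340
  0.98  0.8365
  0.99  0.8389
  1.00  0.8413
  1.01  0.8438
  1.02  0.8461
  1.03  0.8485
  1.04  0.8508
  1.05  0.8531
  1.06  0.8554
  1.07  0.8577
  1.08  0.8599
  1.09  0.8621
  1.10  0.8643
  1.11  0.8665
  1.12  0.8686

0.8531

T = 0.3333;  σ√T = 0.3118
d₁ = [ln(450/600) + (0.026 + 0.54²/2)·0.3333] / 0.3118 = [-0.2877 + 0.0573] / 0.3118 = -0.7391 ⇒ -0.74
d₂ = d₁ − σ√T = -0.7391 − 0.3118 = -1.0508 ⇒ -1.05
Pr(exercise) under Q = N(−d₂) = N(1.05) = 0.8531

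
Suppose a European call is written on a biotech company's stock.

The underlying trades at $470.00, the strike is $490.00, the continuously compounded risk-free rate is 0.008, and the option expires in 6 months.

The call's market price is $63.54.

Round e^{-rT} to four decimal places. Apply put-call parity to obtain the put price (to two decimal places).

e^(−rT) = e^(−0.008·0.5) = 0.9960
Put-call parity: C − P = S − K·e^(−rT) = 470 − 490·0.9960 = 470 − 488.0400 = -18.0400
P = C − (C − P) = 63.54 − (-18.0400) = 81.5800

$81.58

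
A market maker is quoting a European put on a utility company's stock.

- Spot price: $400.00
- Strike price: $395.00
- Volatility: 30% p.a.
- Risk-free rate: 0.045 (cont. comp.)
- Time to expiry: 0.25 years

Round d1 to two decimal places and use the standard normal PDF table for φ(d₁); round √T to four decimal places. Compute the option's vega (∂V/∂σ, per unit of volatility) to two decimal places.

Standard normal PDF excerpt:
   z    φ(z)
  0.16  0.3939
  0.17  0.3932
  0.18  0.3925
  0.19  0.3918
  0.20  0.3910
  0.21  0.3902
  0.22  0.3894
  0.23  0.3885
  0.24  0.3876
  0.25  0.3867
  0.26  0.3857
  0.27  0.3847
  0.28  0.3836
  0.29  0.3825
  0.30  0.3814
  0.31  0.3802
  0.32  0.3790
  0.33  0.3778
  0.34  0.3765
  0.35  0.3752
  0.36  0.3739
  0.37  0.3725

σ√T = 0.3·√0.25 = 0.1500
d₁ = [ln(400/395) + (0.045 + ½·0.3²)·0.25] / (σ√T) = (0.0126 + 0.0225) / 0.1500 = 0.2339 ≈ 0.23
√T = √0.25 = 0.5000
φ(d₁) = φ(0.23) = 0.3885
vega = S·φ(d₁)·√T = 400·0.3885·0.5000 = 77.7000
(Call and put vega coincide under Black-Scholes.)

77.70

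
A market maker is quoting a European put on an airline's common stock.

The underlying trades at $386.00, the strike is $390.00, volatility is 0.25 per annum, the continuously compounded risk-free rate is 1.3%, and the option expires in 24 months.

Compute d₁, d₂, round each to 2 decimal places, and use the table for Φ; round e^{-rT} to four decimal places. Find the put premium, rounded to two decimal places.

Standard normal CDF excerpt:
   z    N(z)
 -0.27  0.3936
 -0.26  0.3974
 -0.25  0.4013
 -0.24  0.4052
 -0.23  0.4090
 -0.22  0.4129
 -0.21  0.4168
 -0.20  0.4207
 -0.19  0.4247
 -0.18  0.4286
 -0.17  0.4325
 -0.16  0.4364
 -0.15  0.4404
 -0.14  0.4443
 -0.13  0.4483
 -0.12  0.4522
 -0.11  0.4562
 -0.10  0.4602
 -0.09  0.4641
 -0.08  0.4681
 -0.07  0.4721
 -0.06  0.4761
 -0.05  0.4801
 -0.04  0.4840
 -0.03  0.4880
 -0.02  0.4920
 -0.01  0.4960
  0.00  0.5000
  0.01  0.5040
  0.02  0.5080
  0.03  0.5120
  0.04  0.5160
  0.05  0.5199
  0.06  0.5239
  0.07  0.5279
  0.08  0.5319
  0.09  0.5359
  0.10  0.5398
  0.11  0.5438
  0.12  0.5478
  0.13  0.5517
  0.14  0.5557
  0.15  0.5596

T = 2;  σ√T = 0.3536
ln(S/K) + (r + σ²/2)T = ln(386/390) + (0.013 + 0.25²/2)·2 = -0.0103 + 0.0885 = 0.0782
d₁ = 0.0782 / 0.3536 = 0.2212 which rounds to 0.22
d₂ = d₁ − σ√T = 0.2212 − 0.3536 = -0.1324 which rounds to -0.13
e^(−rT) = e^(−0.013·2) = 0.9743
N(−d₂) = N(0.13) = 0.5517;  N(−d₁) = N(-0.22) = 0.4129
P = 390·0.9743·0.5517 − 386·0.4129 = 209.6333 − 159.3794 = 50.2539

$50.25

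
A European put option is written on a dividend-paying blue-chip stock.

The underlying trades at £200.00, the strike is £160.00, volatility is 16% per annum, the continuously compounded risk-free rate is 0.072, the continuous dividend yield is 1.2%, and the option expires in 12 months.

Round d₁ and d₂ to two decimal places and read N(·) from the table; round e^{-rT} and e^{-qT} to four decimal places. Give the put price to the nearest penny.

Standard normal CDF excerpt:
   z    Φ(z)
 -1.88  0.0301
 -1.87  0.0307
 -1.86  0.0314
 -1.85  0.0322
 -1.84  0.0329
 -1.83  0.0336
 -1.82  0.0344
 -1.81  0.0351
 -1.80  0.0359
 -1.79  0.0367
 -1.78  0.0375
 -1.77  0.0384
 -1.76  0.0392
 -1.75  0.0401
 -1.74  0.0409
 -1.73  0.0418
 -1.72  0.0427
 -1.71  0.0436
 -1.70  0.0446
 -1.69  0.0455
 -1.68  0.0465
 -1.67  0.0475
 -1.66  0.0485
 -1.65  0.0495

£0.41

σ√T = 0.16 × 1.0000 = 0.1600
d₁ = [ln(200/160) + (0.072 − 0.012 + 0.16²/2)·1] / 0.1600 = [0.2231 + 0.0728] / 0.1600 = 1.8496 ⇒ 1.85
d₂ = d₁ − σ√T = 1.8496 − 0.1600 = 1.6896 ⇒ 1.69
e^(−qT) = e^(−0.012·1) = 0.9881;  e^(−rT) = e^(−0.072·1) = 0.9305
N(−d₂) = N(-1.69) = 0.0455;  N(−d₁) = N(-1.85) = 0.0322
P = 160·0.9305·0.0455 − 200·0.9881·0.0322 = 6.7740 − 6.3634 = 0.4107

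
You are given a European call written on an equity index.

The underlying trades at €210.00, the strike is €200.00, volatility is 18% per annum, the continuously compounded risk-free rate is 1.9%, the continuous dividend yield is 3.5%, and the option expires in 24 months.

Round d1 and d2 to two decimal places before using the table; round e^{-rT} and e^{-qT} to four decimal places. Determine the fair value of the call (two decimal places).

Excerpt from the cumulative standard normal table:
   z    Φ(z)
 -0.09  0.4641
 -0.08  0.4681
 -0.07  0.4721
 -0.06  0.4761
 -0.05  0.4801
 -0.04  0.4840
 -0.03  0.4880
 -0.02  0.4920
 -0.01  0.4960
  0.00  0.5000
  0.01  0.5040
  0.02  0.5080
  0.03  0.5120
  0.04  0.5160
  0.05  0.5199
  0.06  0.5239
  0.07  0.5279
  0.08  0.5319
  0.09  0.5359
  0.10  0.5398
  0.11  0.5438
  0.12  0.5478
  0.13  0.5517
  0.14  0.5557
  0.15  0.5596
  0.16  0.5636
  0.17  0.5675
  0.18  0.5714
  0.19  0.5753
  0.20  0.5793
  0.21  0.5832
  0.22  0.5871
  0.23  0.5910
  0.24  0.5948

€20.98

T = 2;  σ√T = 0.2546
ln(S/K) + (r − q + σ²/2)T = ln(210/200) + (0.019 − 0.035 + 0.18²/2)·2 = 0.0488 + 0.0004 = 0.0492
d₁ = 0.0492 / 0.2546 = 0.1932 ≈ 0.19
d₂ = d₁ − σ√T = 0.1932 − 0.2546 = -0.0613 ≈ -0.06
e^(−qT) = e^(−0.035·2) = 0.9324;  e^(−rT) = e^(−0.019·2) = 0.9627
C = 210·0.9324·N(0.19) − 200·0.9627·N(-0.06) = 210·0.9324·0.5753 − 200·0.9627·0.4761 = 112.6460 − 91.6683 = 20.9777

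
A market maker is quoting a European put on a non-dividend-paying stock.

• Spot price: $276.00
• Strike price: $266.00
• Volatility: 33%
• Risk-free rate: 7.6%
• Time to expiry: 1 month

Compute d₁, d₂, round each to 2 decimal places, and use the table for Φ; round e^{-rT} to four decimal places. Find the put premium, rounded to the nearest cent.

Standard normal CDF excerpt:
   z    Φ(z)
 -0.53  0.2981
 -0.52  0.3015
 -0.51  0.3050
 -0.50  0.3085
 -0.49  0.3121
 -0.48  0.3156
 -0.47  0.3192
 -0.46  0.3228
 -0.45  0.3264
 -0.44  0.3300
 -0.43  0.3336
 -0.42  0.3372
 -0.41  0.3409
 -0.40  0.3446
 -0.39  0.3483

σ√T = 0.33·√0.08333 = 0.0953
ln(S/K) + (r + σ²/2)T = ln(276/266) + (0.076 + 0.33²/2)·0.08333 = 0.0369 + 0.0109 = 0.0478
d₁ = 0.0478 / 0.0953 = 0.5015 → 0.50
d₂ = d₁ − σ√T = 0.5015 − 0.0953 = 0.4062 → 0.41
exp(−rT) = exp(−0.076·0.08333) = 0.9937
N(−d₂) = N(-0.41) = 0.3409;  N(−d₁) = N(-0.50) = 0.3085
P = 266·0.9937·0.3409 − 276·0.3085 = 90.1081 − 85.1460 = 4.9621

$4.96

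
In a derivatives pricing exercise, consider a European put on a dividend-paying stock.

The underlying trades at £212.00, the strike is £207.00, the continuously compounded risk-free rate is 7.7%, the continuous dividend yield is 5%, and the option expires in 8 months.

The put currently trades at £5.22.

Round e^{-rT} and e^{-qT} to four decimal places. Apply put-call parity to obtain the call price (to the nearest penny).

£13.62

exp(−qT) = exp(−0.05·0.6667) = 0.9672;  exp(−rT) = exp(−0.077·0.6667) = 0.9500
Put-call parity: C − P = S·e^(−qT) − K·e^(−rT) = 212·0.9672 − 207·0.9500 = 205.0464 − 196.6500 = 8.3964
C = P + (C − P) = 5.22 + (8.3964) = 13.6164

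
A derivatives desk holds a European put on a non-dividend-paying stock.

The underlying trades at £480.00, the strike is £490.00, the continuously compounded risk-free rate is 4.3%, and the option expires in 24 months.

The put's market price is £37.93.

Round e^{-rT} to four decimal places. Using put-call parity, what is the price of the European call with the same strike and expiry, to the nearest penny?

exp(−rT) = exp(−0.043·2) = 0.9176
Put-call parity: C − P = S − K·e^(−rT) = 480 − 490·0.9176 = 480 − 449.6240 = 30.3760
C = P + (C − P) = 37.93 + (30.3760) = 68.3060

£68.31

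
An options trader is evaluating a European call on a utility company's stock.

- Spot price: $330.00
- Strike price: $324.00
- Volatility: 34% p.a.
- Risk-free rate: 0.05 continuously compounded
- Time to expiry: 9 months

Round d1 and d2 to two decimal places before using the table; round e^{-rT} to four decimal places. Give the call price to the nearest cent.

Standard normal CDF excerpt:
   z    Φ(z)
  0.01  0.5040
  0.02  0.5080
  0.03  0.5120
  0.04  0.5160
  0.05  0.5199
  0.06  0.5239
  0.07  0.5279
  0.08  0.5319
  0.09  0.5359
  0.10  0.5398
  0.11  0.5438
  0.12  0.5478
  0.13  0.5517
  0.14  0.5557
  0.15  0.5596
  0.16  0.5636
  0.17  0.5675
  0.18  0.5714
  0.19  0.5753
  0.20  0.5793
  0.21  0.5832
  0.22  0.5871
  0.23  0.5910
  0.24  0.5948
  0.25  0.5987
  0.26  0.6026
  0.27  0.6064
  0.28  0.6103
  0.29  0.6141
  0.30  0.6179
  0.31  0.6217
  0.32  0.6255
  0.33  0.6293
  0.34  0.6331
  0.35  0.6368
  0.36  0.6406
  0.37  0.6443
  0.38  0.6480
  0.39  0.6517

σ√T = 0.34·√0.75 = 0.2944
d₁ = [ln(330/324) + (0.05 + ½·0.34²)·0.75] / (σ√T) = (0.0183 + 0.0809) / 0.2944 = 0.3369 ≈ 0.34
d₂ = 0.3369 − 0.2944 = 0.0424 ≈ 0.04
exp(−rT) = exp(−0.05·0.75) = 0.9632
N(d₁) = N(0.34) = 0.6331;  N(d₂) = N(0.04) = 0.5160
C = 330·0.6331 − 324·0.9632·0.5160 = 208.9230 − 161.0316 = 47.8914

$47.89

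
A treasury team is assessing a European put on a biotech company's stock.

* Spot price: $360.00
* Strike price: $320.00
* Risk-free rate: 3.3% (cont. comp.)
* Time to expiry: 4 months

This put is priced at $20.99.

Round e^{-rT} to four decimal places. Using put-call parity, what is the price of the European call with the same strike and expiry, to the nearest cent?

exp(−rT) = exp(−0.033·0.3333) = 0.9891
Put-call parity: C − P = S − K·e^(−rT) = 360 − 320·0.9891 = 360 − 316.5120 = 43.4880
C = P + (C − P) = 20.99 + (43.4880) = 64.4780

$64.48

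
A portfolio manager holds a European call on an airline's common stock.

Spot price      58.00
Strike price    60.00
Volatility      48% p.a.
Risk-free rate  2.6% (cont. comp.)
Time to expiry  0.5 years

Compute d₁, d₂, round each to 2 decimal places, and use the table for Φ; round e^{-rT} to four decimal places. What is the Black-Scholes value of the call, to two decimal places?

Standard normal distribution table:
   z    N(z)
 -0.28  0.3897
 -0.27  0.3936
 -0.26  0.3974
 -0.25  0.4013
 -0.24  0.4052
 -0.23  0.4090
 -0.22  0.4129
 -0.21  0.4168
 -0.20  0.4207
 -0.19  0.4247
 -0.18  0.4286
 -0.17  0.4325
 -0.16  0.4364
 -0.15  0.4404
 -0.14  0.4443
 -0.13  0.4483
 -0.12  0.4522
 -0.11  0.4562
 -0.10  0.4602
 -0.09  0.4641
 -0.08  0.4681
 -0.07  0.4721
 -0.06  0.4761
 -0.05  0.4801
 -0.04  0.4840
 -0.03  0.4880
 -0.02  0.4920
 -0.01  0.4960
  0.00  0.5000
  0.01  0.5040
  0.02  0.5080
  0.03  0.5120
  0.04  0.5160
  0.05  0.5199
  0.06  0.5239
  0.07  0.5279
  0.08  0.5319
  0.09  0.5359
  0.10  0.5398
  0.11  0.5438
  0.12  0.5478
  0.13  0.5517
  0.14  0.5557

7.32

T = 0.5;  σ√T = 0.3394
d₁ = [ln(58/60) + (0.026 + 0.48²/2)·0.5] / 0.3394 = [-0.0339 + 0.0706] / 0.3394 = 0.1081 → 0.11
d₂ = d₁ − σ√T = 0.1081 − 0.3394 = -0.2313 → -0.23
exp(−rT) = exp(−0.026·0.5) = 0.9871
N(d₁) = N(0.11) = 0.5438;  N(d₂) = N(-0.23) = 0.4090
C = 58·0.5438 − 60·0.9871·0.4090 = 31.5404 − 24.2234 = 7.3170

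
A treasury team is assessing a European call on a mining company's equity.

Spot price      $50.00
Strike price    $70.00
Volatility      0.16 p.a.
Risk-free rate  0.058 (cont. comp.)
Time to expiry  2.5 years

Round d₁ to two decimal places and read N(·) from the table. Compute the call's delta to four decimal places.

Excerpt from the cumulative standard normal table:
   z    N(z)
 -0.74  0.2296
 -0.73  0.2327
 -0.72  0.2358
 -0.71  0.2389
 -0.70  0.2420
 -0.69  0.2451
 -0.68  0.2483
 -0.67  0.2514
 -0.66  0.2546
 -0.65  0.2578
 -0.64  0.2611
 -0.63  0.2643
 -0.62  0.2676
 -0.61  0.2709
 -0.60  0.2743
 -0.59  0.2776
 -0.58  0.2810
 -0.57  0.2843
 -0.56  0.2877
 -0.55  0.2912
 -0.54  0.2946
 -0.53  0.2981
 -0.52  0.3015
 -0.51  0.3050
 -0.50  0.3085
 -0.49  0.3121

0.2643

σ√T = 0.16 × 1.5811 = 0.2530
d₁ = [ln(50/70) + (0.058 + 0.16²/2)·2.5] / 0.2530 = [-0.3365 + 0.1770] / 0.2530 = -0.6304 ⇒ -0.63
N(d₁) = N(-0.63) = 0.2643
Δ_call = N(d₁) = 0.2643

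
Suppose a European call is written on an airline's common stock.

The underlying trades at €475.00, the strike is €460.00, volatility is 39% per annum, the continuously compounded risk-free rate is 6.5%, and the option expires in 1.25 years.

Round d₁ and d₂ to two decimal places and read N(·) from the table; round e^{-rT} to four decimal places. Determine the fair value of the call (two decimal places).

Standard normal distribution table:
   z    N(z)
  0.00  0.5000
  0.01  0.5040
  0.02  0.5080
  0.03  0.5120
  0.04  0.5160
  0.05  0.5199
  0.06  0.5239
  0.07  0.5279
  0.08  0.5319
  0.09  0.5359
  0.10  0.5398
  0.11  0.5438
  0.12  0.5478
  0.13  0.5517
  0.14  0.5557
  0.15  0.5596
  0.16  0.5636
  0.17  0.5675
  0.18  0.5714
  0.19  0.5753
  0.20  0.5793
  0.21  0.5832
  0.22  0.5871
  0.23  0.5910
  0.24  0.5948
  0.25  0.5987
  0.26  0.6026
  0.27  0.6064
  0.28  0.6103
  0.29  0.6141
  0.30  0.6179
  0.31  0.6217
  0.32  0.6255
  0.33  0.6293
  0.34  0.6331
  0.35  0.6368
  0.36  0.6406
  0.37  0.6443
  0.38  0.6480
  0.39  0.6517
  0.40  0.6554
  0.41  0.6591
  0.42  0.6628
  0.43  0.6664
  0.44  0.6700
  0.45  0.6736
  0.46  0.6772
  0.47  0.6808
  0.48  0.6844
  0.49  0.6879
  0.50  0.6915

€106.24

σ√T = 0.39·√1.25 = 0.4360
d₁ = [ln(475/460) + (0.065 + ½·0.39²)·1.25] / (σ√T) = (0.0321 + 0.1763) / 0.4360 = 0.4779 ≈ 0.48
d₂ = 0.4779 − 0.4360 = 0.0419 ≈ 0.04
exp(−rT) = exp(−0.065·1.25) = 0.9220
C = 475·N(0.48) − 460·0.9220·N(0.04) = 475·0.6844 − 460·0.9220·0.5160 = 325.0900 − 218.8459 = 106.2441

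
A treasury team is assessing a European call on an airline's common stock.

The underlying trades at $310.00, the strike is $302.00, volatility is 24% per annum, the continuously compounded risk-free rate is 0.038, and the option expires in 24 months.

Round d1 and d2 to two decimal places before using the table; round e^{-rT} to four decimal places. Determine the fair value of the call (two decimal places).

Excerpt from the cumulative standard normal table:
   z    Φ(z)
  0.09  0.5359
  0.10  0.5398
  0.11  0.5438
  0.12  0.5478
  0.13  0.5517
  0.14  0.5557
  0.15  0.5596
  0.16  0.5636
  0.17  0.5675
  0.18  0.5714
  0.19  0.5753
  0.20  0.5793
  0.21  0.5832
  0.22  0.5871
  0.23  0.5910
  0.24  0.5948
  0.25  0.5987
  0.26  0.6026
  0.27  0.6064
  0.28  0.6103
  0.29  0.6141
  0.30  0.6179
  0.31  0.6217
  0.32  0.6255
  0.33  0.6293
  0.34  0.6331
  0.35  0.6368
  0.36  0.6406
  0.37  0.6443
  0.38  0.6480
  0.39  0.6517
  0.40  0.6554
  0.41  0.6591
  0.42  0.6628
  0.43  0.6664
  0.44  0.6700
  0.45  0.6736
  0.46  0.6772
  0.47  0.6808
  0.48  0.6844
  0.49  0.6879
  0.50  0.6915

$56.63

σ√T = 0.24 × 1.4142 = 0.3394
d₁ = [ln(310/302) + (0.038 + 0.24²/2)·2] / 0.3394 = [0.0261 + 0.1336] / 0.3394 = 0.4707 ≈ 0.47
d₂ = d₁ − σ√T = 0.4707 − 0.3394 = 0.1312 ≈ 0.13
e^(−rT) = e^(−0.038·2) = 0.9268
N(d₁) = N(0.47) = 0.6808;  N(d₂) = N(0.13) = 0.5517
C = 310·0.6808 − 302·0.9268·0.5517 = 211.0480 − 154.4173 = 56.6307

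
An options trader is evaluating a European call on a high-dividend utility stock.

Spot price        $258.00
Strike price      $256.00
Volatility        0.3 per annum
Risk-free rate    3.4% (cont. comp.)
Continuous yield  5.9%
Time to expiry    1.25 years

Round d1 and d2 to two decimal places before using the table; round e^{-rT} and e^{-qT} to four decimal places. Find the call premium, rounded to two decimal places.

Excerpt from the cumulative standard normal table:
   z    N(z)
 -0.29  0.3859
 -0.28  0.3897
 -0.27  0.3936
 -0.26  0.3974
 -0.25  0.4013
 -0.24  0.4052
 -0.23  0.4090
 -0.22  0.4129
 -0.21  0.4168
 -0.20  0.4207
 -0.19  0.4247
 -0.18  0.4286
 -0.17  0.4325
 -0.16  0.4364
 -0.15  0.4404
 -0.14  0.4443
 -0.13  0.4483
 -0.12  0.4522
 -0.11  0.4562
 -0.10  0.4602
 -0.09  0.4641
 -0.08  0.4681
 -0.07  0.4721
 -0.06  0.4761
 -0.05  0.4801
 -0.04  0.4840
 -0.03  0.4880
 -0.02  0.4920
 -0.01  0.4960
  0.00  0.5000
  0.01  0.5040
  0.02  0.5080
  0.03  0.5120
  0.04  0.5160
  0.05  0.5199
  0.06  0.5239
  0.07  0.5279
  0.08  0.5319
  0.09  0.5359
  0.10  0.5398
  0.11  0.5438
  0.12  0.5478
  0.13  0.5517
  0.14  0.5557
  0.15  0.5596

$29.95

T = 1.25;  σ√T = 0.3354
ln(S/K) + (r − q + σ²/2)T = ln(258/256) + (0.034 − 0.059 + 0.3²/2)·1.25 = 0.0078 + 0.0250 = 0.0328
d₁ = 0.0328 / 0.3354 = 0.0977 which rounds to 0.10
d₂ = d₁ − σ√T = 0.0977 − 0.3354 = -0.2377 which rounds to -0.24
e^(−qT) = e^(−0.059·1.25) = 0.9289;  e^(−rT) = e^(−0.034·1.25) = 0.9584
N(d₁) = N(0.10) = 0.5398;  N(d₂) = N(-0.24) = 0.4052
C = 258·0.9289·0.5398 − 256·0.9584·0.4052 = 129.3664 − 99.4160 = 29.9504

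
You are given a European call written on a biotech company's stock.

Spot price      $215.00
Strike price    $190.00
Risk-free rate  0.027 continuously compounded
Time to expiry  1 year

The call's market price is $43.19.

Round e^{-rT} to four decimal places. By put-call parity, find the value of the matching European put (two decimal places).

e^(−rT) = e^(−0.027·1) = 0.9734
Put-call parity: C − P = S − K·e^(−rT) = 215 − 190·0.9734 = 215 − 184.9460 = 30.0540
P = C − (C − P) = 43.19 − (30.0540) = 13.1360

$13.14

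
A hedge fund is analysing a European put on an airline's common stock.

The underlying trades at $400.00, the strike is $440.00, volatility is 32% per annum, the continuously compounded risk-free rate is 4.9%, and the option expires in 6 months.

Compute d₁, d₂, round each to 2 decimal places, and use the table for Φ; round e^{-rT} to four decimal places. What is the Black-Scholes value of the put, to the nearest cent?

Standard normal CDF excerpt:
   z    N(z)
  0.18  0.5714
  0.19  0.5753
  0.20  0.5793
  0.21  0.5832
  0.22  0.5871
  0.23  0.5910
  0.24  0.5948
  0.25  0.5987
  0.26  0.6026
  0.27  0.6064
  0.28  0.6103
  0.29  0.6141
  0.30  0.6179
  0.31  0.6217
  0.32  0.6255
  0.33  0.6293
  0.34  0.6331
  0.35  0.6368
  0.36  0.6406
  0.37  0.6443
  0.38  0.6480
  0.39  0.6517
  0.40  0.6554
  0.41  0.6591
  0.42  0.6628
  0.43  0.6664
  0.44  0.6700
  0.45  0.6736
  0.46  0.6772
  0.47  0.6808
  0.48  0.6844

$54.40

σ√T = 0.32 × 0.7071 = 0.2263
d₁ = [ln(400/440) + (0.049 + 0.32²/2)·0.5] / 0.2263 = [-0.0953 + 0.0501] / 0.2263 = -0.1998 ⇒ -0.20
d₂ = d₁ − σ√T = -0.1998 − 0.2263 = -0.4261 ⇒ -0.43
e^(−rT) = e^(−0.049·0.5) = 0.9758
P = 440·0.9758·N(0.43) − 400·N(0.20) = 440·0.9758·0.6664 − 400·0.5793 = 286.1202 − 231.7200 = 54.4002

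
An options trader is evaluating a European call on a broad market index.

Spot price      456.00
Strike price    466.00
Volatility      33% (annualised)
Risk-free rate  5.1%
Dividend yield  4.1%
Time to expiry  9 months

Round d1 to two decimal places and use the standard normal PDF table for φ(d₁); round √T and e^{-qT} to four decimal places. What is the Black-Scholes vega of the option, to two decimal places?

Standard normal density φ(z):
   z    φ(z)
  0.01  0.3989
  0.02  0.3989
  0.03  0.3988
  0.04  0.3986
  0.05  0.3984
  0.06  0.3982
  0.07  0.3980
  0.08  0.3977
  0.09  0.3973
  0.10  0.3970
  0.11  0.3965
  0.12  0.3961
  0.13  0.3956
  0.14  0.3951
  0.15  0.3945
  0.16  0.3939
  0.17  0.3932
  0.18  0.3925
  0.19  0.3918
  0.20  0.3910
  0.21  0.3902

σ√T = 0.33 × 0.8660 = 0.2858
ln(S/K) + (r − q + σ²/2)T = ln(456/466) + (0.051 − 0.041 + 0.33²/2)·0.75 = -0.0217 + 0.0483 = 0.0266
d₁ = 0.0266 / 0.2858 = 0.0932 → 0.09
√T = √0.75 = 0.8660
φ(d₁) = φ(0.09) = 0.3973
e^(−qT) = e^(−0.041·0.75) = 0.9697
vega = S·e^(−qT)·φ(d₁)·√T = 456·0.9697·0.3973·0.8660 = 152.1383

152.14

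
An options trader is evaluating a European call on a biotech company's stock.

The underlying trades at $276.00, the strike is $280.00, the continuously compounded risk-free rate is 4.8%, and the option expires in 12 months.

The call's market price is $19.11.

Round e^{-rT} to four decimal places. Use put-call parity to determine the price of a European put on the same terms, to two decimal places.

e^(−rT) = e^(−0.048·1) = 0.9531
Put-call parity: C − P = S − K·e^(−rT) = 276 − 280·0.9531 = 276 − 266.8680 = 9.1320
P = C − (C − P) = 19.11 − (9.1320) = 9.9780

$9.98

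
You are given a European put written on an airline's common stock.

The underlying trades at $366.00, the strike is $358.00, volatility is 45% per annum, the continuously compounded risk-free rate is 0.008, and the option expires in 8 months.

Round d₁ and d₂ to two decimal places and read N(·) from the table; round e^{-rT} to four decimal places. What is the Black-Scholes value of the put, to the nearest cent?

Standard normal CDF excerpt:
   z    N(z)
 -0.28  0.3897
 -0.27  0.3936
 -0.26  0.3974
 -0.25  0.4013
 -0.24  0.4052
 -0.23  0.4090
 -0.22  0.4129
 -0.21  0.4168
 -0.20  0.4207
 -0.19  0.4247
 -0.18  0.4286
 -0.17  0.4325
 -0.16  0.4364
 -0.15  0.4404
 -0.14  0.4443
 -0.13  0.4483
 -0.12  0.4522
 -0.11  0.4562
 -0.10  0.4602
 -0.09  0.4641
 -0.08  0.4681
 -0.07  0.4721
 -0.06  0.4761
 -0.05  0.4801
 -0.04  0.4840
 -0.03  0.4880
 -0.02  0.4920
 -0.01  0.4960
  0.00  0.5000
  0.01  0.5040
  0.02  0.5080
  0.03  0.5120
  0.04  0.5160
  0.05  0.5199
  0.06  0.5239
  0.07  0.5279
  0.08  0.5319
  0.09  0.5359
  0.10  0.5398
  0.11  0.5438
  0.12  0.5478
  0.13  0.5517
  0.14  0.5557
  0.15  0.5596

σ√T = 0.45 × 0.8165 = 0.3674
d₁ = [ln(366/358) + (0.008 + 0.45²/2)·0.6667] / 0.3674 = [0.0221 + 0.0728] / 0.3674 = 0.2584 which rounds to 0.26
d₂ = d₁ − σ√T = 0.2584 − 0.3674 = -0.1090 which rounds to -0.11
exp(−rT) = exp(−0.008·0.6667) = 0.9947
P = 358·0.9947·N(0.11) − 366·N(-0.26) = 358·0.9947·0.5438 − 366·0.3974 = 193.6486 − 145.4484 = 48.2002

$48.20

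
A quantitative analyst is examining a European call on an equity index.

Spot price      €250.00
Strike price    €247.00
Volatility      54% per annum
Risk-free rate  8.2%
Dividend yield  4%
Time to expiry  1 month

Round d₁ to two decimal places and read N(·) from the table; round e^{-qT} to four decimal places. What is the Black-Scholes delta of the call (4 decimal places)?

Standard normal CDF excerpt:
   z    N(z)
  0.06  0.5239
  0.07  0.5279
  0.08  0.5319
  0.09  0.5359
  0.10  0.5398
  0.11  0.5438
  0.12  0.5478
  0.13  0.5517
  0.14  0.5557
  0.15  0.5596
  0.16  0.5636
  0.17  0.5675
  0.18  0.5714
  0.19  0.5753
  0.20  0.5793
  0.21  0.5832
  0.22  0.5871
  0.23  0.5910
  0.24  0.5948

σ√T = 0.54 × 0.2887 = 0.1559
ln(S/K) + (r − q + σ²/2)T = ln(250/247) + (0.082 − 0.04 + 0.54²/2)·0.08333 = 0.0121 + 0.0157 = 0.0277
d₁ = 0.0277 / 0.1559 = 0.1778 ⇒ 0.18
N(d₁) = N(0.18) = 0.5714
Δ_call = e^(−qT)·N(d₁) = 0.9967·0.5714 = 0.5695

0.5695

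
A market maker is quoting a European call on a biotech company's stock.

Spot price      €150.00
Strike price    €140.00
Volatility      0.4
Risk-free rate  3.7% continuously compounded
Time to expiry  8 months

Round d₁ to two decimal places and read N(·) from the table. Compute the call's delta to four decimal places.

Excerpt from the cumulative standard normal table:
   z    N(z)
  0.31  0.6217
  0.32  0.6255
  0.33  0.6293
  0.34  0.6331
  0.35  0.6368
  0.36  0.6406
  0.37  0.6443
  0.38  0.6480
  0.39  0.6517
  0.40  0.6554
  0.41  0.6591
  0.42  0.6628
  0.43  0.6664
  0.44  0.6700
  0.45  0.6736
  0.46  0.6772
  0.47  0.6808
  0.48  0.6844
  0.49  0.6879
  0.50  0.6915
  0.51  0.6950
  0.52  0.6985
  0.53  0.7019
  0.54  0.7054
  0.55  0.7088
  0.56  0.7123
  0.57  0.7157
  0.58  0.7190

0.6736

σ√T = 0.4 × 0.8165 = 0.3266
d₁ = [ln(150/140) + (0.037 + ½·0.4²)·0.6667] / (σ√T) = (0.0690 + 0.0780) / 0.3266 = 0.4501 ⇒ 0.45
N(d₁) = N(0.45) = 0.6736
Δ_call = N(d₁) = 0.6736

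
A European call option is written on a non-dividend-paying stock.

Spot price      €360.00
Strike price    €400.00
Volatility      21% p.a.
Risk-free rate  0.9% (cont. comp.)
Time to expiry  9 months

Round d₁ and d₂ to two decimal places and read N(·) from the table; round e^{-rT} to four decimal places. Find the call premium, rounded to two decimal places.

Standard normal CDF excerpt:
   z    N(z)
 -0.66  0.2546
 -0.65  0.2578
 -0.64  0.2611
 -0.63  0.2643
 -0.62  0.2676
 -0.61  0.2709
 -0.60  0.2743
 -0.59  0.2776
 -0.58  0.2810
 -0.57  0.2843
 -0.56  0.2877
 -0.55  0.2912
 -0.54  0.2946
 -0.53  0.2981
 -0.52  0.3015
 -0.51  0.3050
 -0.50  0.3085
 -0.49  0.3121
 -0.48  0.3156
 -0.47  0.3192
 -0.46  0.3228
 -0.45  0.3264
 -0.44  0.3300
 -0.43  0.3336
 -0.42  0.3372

€12.49

σ√T = 0.21 × 0.8660 = 0.1819
d₁ = [ln(360/400) + (0.009 + ½·0.21²)·0.75] / (σ√T) = (-0.1054 + 0.0233) / 0.1819 = -0.4513 which rounds to -0.45
d₂ = -0.4513 − 0.1819 = -0.6331 which rounds to -0.63
e^(−rT) = e^(−0.009·0.75) = 0.9933
C = 360·N(-0.45) − 400·0.9933·N(-0.63) = 360·0.3264 − 400·0.9933·0.2643 = 117.5040 − 105.0117 = 12.4923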